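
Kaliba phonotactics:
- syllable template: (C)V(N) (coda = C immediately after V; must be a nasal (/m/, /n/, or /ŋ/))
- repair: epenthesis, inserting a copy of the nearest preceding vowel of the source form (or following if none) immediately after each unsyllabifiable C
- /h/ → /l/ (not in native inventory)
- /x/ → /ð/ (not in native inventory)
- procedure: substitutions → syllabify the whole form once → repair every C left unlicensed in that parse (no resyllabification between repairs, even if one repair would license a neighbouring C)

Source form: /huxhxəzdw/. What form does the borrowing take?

luðuluðəzədəwə

Substitution: /h/ → /l/, /x/ → /ð/, giving /luðlðəzdw/.
The consonants /ð/, /l/, /z/, /d/, /w/ cannot be parsed into a legal (C)V(N) syllable (only a nasal (/m/, /n/, or /ŋ/) is licensed in coda position; onsets are limited to one consonant).
Each unlicensed consonant becomes the onset of a new syllable: /ð/ → /ðu/, /l/ → /lu/, /z/ → /zə/, /d/ → /də/, /w/ → /wə/.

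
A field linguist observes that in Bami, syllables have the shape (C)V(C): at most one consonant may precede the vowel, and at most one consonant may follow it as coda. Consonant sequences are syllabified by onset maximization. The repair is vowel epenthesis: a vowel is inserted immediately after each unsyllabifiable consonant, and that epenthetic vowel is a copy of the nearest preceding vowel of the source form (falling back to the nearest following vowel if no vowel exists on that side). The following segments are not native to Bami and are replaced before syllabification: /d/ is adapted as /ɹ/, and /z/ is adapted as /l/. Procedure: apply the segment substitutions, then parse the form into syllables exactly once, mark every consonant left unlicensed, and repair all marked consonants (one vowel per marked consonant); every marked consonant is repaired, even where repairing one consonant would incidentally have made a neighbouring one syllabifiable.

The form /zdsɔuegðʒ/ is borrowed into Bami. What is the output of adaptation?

lɔɹɔsɔuegðeʒe

Substitution: /z/ → /l/, /d/ → /ɹ/, giving /lɹsɔuegðʒ/.
The consonants /l/, /ɹ/, /ð/, /ʒ/ cannot be parsed into a legal (C)V(C) syllable (at most one coda consonant is licensed; onsets are limited to one consonant).
Inserting the epenthetic vowel yields /l/ → /lɔ/, /ɹ/ → /ɹɔ/, /ð/ → /ðe/, /ʒ/ → /ʒe/.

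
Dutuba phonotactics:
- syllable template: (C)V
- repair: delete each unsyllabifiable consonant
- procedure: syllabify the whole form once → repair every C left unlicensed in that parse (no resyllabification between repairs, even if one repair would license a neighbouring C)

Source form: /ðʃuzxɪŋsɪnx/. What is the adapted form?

ʃuxɪsɪ

Under (C)V, the unsyllabifiable consonants are /ð/, /z/, /ŋ/, /n/, /x/ (no codas are permitted; onsets are limited to one consonant).
Deleting the stranded consonants removes /ð/, /z/, /ŋ/, /n/, /x/.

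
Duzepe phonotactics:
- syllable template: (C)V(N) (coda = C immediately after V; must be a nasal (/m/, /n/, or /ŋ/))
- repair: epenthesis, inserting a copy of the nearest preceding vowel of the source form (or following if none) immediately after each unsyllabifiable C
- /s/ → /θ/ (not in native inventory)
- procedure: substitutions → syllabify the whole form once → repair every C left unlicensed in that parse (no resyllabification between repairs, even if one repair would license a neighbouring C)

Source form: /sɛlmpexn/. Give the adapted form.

θɛlɛmɛpexene

Substitution: /s/ → /θ/, giving /θɛlmpexn/.
The consonants /l/, /m/, /x/, /n/ cannot be parsed into a legal (C)V(N) syllable (only a nasal (/m/, /n/, or /ŋ/) is licensed in coda position; onsets are limited to one consonant).
Each unlicensed consonant becomes the onset of a new syllable: /l/ → /lɛ/, /m/ → /mɛ/, /x/ → /xe/, /n/ → /ne/.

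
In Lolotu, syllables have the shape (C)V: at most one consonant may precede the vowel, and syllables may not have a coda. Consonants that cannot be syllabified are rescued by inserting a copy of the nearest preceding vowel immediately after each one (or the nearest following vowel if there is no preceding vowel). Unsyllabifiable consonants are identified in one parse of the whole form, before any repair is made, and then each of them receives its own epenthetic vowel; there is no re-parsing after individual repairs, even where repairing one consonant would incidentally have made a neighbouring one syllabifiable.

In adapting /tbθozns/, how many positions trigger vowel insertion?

The unsyllabifiable consonants are /t/, /b/, /z/, /n/, /s/; each receives one epenthetic vowel.

5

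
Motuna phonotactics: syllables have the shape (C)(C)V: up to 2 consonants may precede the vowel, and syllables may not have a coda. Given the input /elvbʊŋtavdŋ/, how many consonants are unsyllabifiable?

The consonants /l/, /v/, /d/, /ŋ/ cannot be parsed into a legal (C)(C)V syllable (no codas are permitted; onsets may contain at most 2 consonants).

4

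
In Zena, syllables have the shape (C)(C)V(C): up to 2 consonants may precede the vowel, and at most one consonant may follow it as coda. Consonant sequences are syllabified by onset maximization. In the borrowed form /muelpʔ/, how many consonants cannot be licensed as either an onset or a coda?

2

Syllabifying with onset maximization leaves /p/, /ʔ/ stranded (at most one coda consonant is licensed; onsets may contain at most 2 consonants).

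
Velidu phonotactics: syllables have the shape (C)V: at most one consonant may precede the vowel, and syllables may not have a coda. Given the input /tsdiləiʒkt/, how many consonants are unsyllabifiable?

5

Syllabifying with onset maximization leaves /t/, /s/, /ʒ/, /k/, /t/ stranded (no codas are permitted; onsets are limited to one consonant).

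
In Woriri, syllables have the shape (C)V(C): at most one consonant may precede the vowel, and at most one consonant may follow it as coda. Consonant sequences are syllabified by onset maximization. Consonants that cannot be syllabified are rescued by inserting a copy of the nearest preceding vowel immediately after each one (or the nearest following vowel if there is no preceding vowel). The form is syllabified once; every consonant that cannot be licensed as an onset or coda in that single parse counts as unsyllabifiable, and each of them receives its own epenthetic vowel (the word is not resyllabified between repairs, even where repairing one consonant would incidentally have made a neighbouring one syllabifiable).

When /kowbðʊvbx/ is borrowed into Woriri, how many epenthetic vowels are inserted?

3

The unsyllabifiable consonants are /b/, /b/, /x/; each receives one epenthetic vowel.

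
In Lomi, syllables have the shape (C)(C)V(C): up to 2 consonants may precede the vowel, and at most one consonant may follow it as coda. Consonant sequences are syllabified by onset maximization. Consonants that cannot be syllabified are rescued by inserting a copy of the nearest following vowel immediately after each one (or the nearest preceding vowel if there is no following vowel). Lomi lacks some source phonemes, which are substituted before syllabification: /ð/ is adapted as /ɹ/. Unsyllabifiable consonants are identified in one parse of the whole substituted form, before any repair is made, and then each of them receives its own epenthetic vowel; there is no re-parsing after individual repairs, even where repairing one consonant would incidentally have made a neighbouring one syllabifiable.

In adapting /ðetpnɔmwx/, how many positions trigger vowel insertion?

2

After substitution the input is /ɹetpnɔmwx/.
The unsyllabifiable consonants are /w/, /x/; each receives one epenthetic vowel.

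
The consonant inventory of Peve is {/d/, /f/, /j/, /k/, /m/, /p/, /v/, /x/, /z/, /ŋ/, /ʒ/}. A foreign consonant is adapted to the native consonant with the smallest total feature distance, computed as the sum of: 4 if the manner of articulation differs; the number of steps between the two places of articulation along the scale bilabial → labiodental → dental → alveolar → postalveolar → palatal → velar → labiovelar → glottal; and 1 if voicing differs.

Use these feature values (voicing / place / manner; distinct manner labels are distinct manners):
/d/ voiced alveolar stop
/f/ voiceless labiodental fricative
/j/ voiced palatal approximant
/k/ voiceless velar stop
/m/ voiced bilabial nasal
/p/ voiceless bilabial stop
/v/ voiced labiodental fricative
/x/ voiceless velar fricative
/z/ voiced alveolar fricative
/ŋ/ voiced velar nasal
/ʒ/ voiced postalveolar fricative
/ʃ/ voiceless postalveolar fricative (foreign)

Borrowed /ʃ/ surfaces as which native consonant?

ʒ

/ʒ/ is closest: same manner (fricative), place distance 0 (postalveolar→postalveolar), voicing differs (+1); total 1. Next closest is /x/ at distance 2.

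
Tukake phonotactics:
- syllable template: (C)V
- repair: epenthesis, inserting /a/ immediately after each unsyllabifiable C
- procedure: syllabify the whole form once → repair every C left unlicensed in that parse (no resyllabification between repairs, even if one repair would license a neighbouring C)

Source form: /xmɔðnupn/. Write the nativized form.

The consonants /x/, /ð/, /p/, /n/ cannot be parsed into a legal (C)V syllable (no codas are permitted; onsets are limited to one consonant).
Epenthesis after each stranded consonant: /x/ → /xa/, /ð/ → /ða/, /p/ → /pa/, /n/ → /na/.

xamɔðanupana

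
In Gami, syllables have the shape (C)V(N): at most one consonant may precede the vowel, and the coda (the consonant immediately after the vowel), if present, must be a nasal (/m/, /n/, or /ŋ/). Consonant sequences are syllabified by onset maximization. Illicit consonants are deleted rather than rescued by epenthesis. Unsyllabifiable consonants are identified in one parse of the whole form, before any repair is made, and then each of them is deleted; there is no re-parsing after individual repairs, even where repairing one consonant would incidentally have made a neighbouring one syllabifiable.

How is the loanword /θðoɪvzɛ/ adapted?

ðoɪzɛ

The consonants /θ/, /v/ cannot be parsed into a legal (C)V(N) syllable (only a nasal (/m/, /n/, or /ŋ/) is licensed in coda position; onsets are limited to one consonant).
Deleting the stranded consonants removes /θ/, /v/.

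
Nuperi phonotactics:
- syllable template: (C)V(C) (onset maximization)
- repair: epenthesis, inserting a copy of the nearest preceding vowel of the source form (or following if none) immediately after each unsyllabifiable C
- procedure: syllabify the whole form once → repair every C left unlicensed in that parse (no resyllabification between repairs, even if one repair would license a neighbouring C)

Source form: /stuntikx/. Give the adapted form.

sutuntikxi

The consonants /s/, /x/ cannot be parsed into a legal (C)V(C) syllable (at most one coda consonant is licensed; onsets are limited to one consonant).
Each unlicensed consonant becomes the onset of a new syllable: /s/ → /su/, /x/ → /xi/.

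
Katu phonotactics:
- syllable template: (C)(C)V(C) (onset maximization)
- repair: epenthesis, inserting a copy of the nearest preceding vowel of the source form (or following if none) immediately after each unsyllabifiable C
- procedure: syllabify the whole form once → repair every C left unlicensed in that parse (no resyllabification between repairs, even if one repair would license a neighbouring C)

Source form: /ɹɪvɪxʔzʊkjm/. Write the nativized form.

ɹɪvɪxʔzʊkjʊmʊ

Syllabifying with onset maximization leaves /j/, /m/ stranded (at most one coda consonant is licensed; onsets may contain at most 2 consonants).
Each unlicensed consonant becomes the onset of a new syllable: /j/ → /jʊ/, /m/ → /mʊ/.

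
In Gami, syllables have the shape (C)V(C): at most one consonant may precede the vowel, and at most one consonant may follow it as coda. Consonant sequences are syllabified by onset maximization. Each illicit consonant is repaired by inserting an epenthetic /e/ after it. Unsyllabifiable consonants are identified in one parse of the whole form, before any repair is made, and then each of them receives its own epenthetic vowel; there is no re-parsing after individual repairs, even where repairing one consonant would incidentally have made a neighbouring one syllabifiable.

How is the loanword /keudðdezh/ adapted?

keudðedezhe

The consonants /ð/, /h/ cannot be parsed into a legal (C)V(C) syllable (at most one coda consonant is licensed; onsets are limited to one consonant).
Epenthesis after each stranded consonant: /ð/ → /ðe/, /h/ → /he/.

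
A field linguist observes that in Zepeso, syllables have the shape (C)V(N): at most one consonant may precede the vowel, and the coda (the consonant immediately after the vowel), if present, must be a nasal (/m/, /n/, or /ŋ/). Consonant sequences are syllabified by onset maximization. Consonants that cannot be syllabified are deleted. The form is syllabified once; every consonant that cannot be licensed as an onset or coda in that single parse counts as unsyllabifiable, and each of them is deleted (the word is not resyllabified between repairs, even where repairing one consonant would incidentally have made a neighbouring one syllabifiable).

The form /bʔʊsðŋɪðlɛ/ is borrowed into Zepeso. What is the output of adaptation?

Under (C)V(N), the unsyllabifiable consonants are /b/, /s/, /ð/, /ð/ (only a nasal (/m/, /n/, or /ŋ/) is licensed in coda position; onsets are limited to one consonant).
Deletion applies to /b/, /s/, /ð/, /ð/.

ʔʊŋɪlɛ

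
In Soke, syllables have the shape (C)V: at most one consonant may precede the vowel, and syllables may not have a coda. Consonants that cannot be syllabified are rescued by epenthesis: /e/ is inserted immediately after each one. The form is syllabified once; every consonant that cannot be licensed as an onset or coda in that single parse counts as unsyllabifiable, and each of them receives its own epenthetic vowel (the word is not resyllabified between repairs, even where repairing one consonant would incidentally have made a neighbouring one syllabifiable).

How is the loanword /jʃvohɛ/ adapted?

Syllabifying with onset maximization leaves /j/, /ʃ/ stranded (no codas are permitted; onsets are limited to one consonant).
Each unlicensed consonant becomes the onset of a new syllable: /j/ → /je/, /ʃ/ → /ʃe/.

jeʃevohɛ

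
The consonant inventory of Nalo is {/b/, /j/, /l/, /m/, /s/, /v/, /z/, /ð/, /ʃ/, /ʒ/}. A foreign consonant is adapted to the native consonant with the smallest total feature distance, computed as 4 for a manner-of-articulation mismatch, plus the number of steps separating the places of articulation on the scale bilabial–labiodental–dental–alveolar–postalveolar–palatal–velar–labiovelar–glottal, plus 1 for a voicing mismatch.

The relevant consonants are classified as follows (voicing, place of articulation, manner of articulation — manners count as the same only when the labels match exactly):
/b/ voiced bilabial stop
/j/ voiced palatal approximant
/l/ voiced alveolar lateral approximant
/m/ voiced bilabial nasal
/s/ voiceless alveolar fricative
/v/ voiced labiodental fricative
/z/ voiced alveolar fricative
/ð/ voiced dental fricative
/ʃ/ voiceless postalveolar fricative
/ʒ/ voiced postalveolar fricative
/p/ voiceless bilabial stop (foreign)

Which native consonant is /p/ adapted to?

/b/ is closest: same manner (stop), place distance 0 (bilabial→bilabial), voicing differs (+1); total 1. Next closest is /m/ at distance 5.

b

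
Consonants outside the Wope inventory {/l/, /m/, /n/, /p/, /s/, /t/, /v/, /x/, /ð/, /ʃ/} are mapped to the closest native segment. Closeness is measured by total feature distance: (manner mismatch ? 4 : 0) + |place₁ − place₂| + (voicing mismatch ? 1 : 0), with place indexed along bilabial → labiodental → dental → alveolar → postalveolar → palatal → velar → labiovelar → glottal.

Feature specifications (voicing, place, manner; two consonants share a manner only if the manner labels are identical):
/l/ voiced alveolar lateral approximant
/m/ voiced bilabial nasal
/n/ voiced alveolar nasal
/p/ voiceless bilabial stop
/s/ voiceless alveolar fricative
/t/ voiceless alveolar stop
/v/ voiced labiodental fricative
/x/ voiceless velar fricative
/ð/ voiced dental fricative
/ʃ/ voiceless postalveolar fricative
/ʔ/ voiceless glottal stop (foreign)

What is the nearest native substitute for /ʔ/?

/t/ is closest: same manner (stop), place distance 5 (glottal→alveolar), same voicing; total 5. Next closest is /x/ at distance 6.

t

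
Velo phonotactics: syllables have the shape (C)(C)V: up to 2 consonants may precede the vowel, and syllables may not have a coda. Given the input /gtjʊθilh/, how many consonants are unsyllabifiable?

3

Syllabifying with onset maximization leaves /g/, /l/, /h/ stranded (no codas are permitted; onsets may contain at most 2 consonants).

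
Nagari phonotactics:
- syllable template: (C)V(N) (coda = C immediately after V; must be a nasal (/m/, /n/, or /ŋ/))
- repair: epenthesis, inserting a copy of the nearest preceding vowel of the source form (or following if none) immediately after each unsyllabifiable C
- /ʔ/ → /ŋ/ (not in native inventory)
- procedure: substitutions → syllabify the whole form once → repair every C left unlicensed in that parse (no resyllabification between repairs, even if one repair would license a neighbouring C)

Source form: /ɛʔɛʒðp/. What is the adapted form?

Substitution: /ʔ/ → /ŋ/, giving /ɛŋɛʒðp/.
Syllabifying with onset maximization leaves /ʒ/, /ð/, /p/ stranded (only a nasal (/m/, /n/, or /ŋ/) is licensed in coda position; onsets are limited to one consonant).
Epenthesis after each stranded consonant: /ʒ/ → /ʒɛ/, /ð/ → /ðɛ/, /p/ → /pɛ/.

ɛŋɛʒɛðɛpɛ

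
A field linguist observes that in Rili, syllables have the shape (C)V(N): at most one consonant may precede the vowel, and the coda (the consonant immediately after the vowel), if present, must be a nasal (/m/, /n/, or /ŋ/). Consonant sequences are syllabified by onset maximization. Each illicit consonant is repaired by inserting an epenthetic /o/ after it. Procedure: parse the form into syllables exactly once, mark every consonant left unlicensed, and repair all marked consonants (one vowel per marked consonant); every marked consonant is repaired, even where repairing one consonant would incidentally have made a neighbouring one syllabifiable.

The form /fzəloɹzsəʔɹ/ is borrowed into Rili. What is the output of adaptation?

fozəloɹozosəʔoɹo

Syllabifying with onset maximization leaves /f/, /ɹ/, /z/, /ʔ/, /ɹ/ stranded (only a nasal (/m/, /n/, or /ŋ/) is licensed in coda position; onsets are limited to one consonant).
Each unlicensed consonant becomes the onset of a new syllable: /f/ → /fo/, /ɹ/ → /ɹo/, /z/ → /zo/, /ʔ/ → /ʔo/, /ɹ/ → /ɹo/.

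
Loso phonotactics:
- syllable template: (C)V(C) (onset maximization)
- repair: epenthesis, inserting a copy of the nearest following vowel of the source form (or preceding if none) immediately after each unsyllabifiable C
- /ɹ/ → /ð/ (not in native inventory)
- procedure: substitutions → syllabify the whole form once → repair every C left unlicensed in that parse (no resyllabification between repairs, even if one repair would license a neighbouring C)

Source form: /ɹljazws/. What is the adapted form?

Substitution: /ɹ/ → /ð/, giving /ðljazws/.
Syllabifying with onset maximization leaves /ð/, /l/, /w/, /s/ stranded (at most one coda consonant is licensed; onsets are limited to one consonant).
Epenthesis after each stranded consonant: /ð/ → /ða/, /l/ → /la/, /w/ → /wa/, /s/ → /sa/.

ðalajazwasa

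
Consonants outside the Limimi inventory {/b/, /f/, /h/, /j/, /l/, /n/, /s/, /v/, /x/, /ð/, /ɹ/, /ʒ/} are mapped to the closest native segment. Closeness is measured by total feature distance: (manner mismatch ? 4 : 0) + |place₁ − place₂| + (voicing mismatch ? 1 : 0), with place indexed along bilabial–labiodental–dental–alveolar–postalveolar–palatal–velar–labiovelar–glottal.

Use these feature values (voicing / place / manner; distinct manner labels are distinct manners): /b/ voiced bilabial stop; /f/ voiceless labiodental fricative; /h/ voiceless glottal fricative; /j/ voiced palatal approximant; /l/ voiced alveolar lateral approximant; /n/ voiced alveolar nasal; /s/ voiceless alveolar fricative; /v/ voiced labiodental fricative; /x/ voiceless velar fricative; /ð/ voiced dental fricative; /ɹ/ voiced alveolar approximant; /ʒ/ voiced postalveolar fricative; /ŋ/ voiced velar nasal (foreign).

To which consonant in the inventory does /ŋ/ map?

/n/ is closest: same manner (nasal), place distance 3 (velar→alveolar), same voicing; total 3. Next closest is /j/ at distance 5.

n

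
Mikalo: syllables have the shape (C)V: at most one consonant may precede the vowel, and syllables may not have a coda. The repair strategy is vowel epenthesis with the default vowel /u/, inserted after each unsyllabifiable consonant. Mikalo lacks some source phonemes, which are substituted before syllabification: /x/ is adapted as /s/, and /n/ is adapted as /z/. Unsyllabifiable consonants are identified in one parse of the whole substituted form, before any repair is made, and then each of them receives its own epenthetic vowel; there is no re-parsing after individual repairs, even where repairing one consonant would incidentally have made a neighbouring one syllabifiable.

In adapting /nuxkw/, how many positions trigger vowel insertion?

After substitution the input is /zuskw/.
The unsyllabifiable consonants are /s/, /k/, /w/; each receives one epenthetic vowel.

3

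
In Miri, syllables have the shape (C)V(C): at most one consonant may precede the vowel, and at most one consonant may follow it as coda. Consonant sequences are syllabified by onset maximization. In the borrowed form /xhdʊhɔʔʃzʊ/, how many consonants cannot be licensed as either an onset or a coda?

3

Syllabifying with onset maximization leaves /x/, /h/, /ʃ/ stranded (at most one coda consonant is licensed; onsets are limited to one consonant).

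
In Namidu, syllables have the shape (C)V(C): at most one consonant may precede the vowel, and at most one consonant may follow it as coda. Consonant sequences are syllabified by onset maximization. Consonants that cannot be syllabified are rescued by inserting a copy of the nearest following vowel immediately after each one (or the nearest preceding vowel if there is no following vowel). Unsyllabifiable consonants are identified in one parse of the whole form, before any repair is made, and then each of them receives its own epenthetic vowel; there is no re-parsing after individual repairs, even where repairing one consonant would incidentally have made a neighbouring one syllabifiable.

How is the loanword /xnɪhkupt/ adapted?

xɪnɪhkuptu

Under (C)V(C), the unsyllabifiable consonants are /x/, /t/ (at most one coda consonant is licensed; onsets are limited to one consonant).
Inserting the epenthetic vowel yields /x/ → /xɪ/, /t/ → /tu/.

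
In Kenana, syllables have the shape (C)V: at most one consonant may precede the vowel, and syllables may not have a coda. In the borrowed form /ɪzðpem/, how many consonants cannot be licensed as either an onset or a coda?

3

Syllabifying with onset maximization leaves /z/, /ð/, /m/ stranded (no codas are permitted; onsets are limited to one consonant).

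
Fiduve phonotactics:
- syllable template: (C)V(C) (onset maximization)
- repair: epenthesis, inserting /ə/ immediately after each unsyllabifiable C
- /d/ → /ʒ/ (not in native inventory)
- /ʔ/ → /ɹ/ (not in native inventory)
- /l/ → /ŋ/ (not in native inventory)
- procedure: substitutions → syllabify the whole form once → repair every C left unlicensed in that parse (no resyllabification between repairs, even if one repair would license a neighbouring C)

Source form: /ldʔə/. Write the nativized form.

ŋəʒəɹə

Substitution: /l/ → /ŋ/, /d/ → /ʒ/, /ʔ/ → /ɹ/, giving /ŋʒɹə/.
The consonants /ŋ/, /ʒ/ cannot be parsed into a legal (C)V(C) syllable (at most one coda consonant is licensed; onsets are limited to one consonant).
Epenthesis after each stranded consonant: /ŋ/ → /ŋə/, /ʒ/ → /ʒə/.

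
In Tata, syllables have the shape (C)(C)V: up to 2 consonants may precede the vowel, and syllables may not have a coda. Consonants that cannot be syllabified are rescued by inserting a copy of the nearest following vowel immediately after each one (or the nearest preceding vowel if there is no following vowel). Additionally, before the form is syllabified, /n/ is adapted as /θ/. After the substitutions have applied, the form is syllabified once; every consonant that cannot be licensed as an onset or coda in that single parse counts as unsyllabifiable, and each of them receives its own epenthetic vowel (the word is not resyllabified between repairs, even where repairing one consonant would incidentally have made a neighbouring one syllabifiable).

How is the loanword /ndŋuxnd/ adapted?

Substitution: /n/ → /θ/, giving /θdŋuxθd/.
Syllabifying with onset maximization leaves /θ/, /x/, /θ/, /d/ stranded (no codas are permitted; onsets may contain at most 2 consonants).
Each unlicensed consonant becomes the onset of a new syllable: /θ/ → /θu/, /x/ → /xu/, /θ/ → /θu/, /d/ → /du/.

θudŋuxuθudu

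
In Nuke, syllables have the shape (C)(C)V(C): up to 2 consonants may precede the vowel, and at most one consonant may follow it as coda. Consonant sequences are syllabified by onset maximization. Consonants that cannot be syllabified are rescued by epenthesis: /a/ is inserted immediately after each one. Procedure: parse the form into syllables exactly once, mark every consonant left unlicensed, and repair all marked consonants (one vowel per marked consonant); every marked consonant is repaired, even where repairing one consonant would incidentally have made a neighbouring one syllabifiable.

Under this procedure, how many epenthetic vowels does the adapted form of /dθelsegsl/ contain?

2

The unsyllabifiable consonants are /s/, /l/; each receives one epenthetic vowel.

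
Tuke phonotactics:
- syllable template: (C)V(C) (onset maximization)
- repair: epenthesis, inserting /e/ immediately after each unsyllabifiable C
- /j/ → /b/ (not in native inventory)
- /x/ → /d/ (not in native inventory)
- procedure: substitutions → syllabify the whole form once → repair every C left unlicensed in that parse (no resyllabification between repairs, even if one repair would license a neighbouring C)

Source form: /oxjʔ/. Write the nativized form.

Substitution: /x/ → /d/, /j/ → /b/, giving /odbʔ/.
Under (C)V(C), the unsyllabifiable consonants are /b/, /ʔ/ (at most one coda consonant is licensed; onsets are limited to one consonant).
Inserting the epenthetic vowel yields /b/ → /be/, /ʔ/ → /ʔe/.

odbeʔe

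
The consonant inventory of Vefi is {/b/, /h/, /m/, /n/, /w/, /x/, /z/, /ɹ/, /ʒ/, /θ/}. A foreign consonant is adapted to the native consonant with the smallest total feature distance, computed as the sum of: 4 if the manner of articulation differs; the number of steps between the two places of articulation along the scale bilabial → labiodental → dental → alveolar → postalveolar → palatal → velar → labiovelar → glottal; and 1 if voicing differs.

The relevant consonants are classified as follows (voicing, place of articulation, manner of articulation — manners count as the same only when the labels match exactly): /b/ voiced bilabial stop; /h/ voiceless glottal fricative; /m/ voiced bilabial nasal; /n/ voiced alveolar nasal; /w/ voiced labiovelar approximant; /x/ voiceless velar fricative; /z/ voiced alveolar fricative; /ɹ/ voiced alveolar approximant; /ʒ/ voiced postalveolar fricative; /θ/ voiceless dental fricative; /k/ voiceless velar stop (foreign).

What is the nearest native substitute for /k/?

/x/ is closest: manner differs (stop→fricative, +4), place distance 0 (velar→velar), same voicing; total 4. Next closest is /h/ at distance 6.

x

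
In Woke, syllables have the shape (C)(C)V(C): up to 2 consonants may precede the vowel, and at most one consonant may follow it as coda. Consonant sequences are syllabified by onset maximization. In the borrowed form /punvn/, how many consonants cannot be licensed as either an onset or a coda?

Under (C)(C)V(C), the unsyllabifiable consonants are /v/, /n/ (at most one coda consonant is licensed; onsets may contain at most 2 consonants).

2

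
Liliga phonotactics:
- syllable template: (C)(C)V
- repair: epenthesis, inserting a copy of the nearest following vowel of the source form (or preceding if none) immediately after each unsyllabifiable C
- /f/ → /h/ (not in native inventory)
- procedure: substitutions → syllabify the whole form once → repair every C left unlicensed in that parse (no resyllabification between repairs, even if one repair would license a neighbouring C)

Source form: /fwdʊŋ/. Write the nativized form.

hʊwdʊŋʊ

Substitution: /f/ → /h/, giving /hwdʊŋ/.
Syllabifying with onset maximization leaves /h/, /ŋ/ stranded (no codas are permitted; onsets may contain at most 2 consonants).
Inserting the epenthetic vowel yields /h/ → /hʊ/, /ŋ/ → /ŋʊ/.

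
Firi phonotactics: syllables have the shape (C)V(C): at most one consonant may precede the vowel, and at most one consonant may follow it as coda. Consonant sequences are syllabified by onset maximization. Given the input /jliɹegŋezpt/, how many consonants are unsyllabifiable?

3

Under (C)V(C), the unsyllabifiable consonants are /j/, /p/, /t/ (at most one coda consonant is licensed; onsets are limited to one consonant).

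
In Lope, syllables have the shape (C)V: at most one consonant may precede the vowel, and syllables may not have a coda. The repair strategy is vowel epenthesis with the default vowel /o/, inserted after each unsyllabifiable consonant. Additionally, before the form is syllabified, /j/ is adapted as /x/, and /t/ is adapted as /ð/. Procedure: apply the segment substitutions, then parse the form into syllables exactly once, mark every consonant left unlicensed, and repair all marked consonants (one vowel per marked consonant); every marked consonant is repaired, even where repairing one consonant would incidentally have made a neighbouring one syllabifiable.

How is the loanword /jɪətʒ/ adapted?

xɪəðoʒo

Substitution: /j/ → /x/, /t/ → /ð/, giving /xɪəðʒ/.
The consonants /ð/, /ʒ/ cannot be parsed into a legal (C)V syllable (no codas are permitted; onsets are limited to one consonant).
Each unlicensed consonant becomes the onset of a new syllable: /ð/ → /ðo/, /ʒ/ → /ʒo/.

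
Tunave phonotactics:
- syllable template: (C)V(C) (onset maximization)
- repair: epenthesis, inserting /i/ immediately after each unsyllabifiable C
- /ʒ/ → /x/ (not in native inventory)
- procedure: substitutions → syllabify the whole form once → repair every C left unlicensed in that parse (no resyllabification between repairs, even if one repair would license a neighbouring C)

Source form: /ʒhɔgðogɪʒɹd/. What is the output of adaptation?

xihɔgðogɪxɹidi

Substitution: /ʒ/ → /x/, giving /xhɔgðogɪxɹd/.
Under (C)V(C), the unsyllabifiable consonants are /x/, /ɹ/, /d/ (at most one coda consonant is licensed; onsets are limited to one consonant).
Inserting the epenthetic vowel yields /x/ → /xi/, /ɹ/ → /ɹi/, /d/ → /di/.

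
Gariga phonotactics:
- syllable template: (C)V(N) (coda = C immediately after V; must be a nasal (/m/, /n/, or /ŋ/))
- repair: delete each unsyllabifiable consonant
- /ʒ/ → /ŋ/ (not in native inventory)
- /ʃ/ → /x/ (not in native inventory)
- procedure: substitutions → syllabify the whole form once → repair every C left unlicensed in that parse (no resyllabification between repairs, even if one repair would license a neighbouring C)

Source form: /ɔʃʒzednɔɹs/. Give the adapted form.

ɔzenɔ

Substitution: /ʃ/ → /x/, /ʒ/ → /ŋ/, giving /ɔxŋzednɔɹs/.
The consonants /x/, /ŋ/, /d/, /ɹ/, /s/ cannot be parsed into a legal (C)V(N) syllable (only a nasal (/m/, /n/, or /ŋ/) is licensed in coda position; onsets are limited to one consonant).
Deleting the stranded consonants removes /x/, /ŋ/, /d/, /ɹ/, /s/.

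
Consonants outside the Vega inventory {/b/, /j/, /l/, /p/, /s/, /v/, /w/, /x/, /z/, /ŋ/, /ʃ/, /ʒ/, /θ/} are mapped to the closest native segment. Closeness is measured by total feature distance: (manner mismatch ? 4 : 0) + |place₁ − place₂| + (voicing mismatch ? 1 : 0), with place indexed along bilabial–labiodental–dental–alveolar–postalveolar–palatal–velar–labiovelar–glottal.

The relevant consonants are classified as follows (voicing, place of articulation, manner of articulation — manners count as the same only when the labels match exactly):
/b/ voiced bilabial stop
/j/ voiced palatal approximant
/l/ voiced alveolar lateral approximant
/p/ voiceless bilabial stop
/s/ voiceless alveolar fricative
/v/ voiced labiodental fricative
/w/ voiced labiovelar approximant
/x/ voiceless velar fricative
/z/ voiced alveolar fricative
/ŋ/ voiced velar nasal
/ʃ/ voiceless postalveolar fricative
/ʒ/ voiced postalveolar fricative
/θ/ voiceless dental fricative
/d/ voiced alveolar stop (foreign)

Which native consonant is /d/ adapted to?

/b/ is closest: same manner (stop), place distance 3 (alveolar→bilabial), same voicing; total 3. Next closest is /l/ at distance 4.

b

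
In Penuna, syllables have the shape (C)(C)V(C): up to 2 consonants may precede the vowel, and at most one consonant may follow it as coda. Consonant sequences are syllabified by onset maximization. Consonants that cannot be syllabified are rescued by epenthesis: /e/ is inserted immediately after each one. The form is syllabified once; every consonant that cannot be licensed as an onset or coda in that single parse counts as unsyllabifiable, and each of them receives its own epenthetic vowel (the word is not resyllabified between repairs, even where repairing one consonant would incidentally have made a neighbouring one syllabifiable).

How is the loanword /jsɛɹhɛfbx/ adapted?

jsɛɹhɛfbexe

The consonants /b/, /x/ cannot be parsed into a legal (C)(C)V(C) syllable (at most one coda consonant is licensed; onsets may contain at most 2 consonants).
Inserting the epenthetic vowel yields /b/ → /be/, /x/ → /xe/.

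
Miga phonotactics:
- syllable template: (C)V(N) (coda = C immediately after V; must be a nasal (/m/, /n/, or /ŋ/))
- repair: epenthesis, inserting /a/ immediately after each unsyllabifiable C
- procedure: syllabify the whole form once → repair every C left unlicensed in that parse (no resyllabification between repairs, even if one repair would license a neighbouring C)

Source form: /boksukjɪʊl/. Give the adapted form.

Syllabifying with onset maximization leaves /k/, /k/, /l/ stranded (only a nasal (/m/, /n/, or /ŋ/) is licensed in coda position; onsets are limited to one consonant).
Epenthesis after each stranded consonant: /k/ → /ka/, /k/ → /ka/, /l/ → /la/.

bokasukajɪʊla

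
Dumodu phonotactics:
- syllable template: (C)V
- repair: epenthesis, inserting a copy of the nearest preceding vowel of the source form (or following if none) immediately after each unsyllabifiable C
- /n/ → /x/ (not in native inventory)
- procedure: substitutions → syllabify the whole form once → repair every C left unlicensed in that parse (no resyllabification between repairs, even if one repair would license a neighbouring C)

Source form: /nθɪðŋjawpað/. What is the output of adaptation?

Substitution: /n/ → /x/, giving /xθɪðŋjawpað/.
The consonants /x/, /ð/, /ŋ/, /w/, /ð/ cannot be parsed into a legal (C)V syllable (no codas are permitted; onsets are limited to one consonant).
Each unlicensed consonant becomes the onset of a new syllable: /x/ → /xɪ/, /ð/ → /ðɪ/, /ŋ/ → /ŋɪ/, /w/ → /wa/, /ð/ → /ða/.

xɪθɪðɪŋɪjawapaða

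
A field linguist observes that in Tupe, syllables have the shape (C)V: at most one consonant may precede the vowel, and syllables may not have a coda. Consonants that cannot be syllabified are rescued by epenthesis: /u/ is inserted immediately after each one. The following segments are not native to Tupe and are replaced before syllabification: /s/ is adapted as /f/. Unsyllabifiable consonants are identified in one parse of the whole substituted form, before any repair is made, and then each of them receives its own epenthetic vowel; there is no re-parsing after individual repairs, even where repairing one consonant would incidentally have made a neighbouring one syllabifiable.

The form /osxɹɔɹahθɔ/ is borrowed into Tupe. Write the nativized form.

ofuxuɹɔɹahuθɔ

Substitution: /s/ → /f/, giving /ofxɹɔɹahθɔ/.
The consonants /f/, /x/, /h/ cannot be parsed into a legal (C)V syllable (no codas are permitted; onsets are limited to one consonant).
Each unlicensed consonant becomes the onset of a new syllable: /f/ → /fu/, /x/ → /xu/, /h/ → /hu/.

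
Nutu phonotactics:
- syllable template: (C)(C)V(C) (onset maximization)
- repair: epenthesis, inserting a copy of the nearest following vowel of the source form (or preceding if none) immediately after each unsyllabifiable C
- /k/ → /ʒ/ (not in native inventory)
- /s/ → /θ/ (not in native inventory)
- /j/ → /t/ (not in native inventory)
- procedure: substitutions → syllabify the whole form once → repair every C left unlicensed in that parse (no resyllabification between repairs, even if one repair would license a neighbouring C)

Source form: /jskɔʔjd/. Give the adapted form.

Substitution: /j/ → /t/, /s/ → /θ/, /k/ → /ʒ/, giving /tθʒɔʔtd/.
The consonants /t/, /t/, /d/ cannot be parsed into a legal (C)(C)V(C) syllable (at most one coda consonant is licensed; onsets may contain at most 2 consonants).
Each unlicensed consonant becomes the onset of a new syllable: /t/ → /tɔ/, /t/ → /tɔ/, /d/ → /dɔ/.

tɔθʒɔʔtɔdɔ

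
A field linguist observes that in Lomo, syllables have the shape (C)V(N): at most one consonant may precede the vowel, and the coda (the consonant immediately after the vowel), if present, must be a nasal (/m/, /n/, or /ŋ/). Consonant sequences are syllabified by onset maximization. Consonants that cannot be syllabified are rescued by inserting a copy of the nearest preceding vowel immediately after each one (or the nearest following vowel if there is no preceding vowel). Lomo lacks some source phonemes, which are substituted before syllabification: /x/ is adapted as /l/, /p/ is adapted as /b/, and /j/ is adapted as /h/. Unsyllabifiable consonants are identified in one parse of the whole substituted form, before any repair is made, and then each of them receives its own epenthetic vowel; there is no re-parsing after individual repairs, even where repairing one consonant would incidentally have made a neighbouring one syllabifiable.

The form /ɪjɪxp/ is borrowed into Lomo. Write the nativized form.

ɪhɪlɪbɪ

Substitution: /j/ → /h/, /x/ → /l/, /p/ → /b/, giving /ɪhɪlb/.
Under (C)V(N), the unsyllabifiable consonants are /l/, /b/ (only a nasal (/m/, /n/, or /ŋ/) is licensed in coda position; onsets are limited to one consonant).
Inserting the epenthetic vowel yields /l/ → /lɪ/, /b/ → /bɪ/.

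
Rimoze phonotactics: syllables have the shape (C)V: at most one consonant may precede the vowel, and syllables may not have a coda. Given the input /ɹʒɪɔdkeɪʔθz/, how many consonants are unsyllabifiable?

Under (C)V, the unsyllabifiable consonants are /ɹ/, /d/, /ʔ/, /θ/, /z/ (no codas are permitted; onsets are limited to one consonant).

5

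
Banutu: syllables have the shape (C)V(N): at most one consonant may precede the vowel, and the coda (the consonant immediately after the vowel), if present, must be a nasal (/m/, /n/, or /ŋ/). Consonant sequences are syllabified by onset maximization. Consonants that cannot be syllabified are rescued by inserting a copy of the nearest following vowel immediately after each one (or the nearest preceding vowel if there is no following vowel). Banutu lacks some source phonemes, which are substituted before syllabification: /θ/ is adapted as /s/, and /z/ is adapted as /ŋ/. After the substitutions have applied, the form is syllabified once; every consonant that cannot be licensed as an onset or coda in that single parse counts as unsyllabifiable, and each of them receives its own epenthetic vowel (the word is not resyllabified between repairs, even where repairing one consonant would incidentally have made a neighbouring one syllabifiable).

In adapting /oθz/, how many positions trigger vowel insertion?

2

After substitution the input is /osŋ/.
The unsyllabifiable consonants are /s/, /ŋ/; each receives one epenthetic vowel.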